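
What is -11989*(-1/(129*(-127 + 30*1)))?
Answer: -11989/12513 ≈ -0.95812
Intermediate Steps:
-11989*(-1/(129*(-127 + 30*1))) = -11989*(-1/(129*(-127 + 30))) = -11989/((-97*(-129))) = -11989/12513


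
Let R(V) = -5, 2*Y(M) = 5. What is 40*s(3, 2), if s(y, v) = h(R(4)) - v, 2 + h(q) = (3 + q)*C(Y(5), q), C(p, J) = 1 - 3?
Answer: 0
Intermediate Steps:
Y(M) = 5/2 (Y(M) = (1/2)*5 = 5/2)
C(p, J) = -2
h(q) = -8 - 2*q (h(q) = -2 + (3 + q)*(-2) = -2 + (-6 - 2*q) = -8 - 2*q)
s(y, v) = 2 - v (s(y, v) = (-8 - 2*(-5)) - v = (-8 + 10) - v = 2 - v)
40*s(3, 2) = 40*(2 - 1*2) = 40*(2 - 2) = 40*0 = 0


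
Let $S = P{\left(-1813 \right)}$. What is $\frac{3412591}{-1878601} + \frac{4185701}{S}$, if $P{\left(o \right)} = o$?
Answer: $- \frac{212687813832}{92051449} \approx -2310.5$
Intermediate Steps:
$S = -1813$
$\frac{3412591}{-1878601} + \frac{4185701}{S} = \frac{3412591}{-1878601} + \frac{4185701}{-1813} = 3412591 \left(- \frac{1}{1878601}\right) + 4185701 \left(- \frac{1}{1813}\right) = - \frac{3412591}{1878601} - \frac{4185701}{1813} = - \frac{212687813832}{92051449}$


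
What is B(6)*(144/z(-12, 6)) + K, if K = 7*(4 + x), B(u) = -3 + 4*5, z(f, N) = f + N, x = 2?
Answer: -366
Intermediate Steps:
z(f, N) = N + f
B(u) = 17 (B(u) = -3 + 20 = 17)
K = 42 (K = 7*(4 + 2) = 7*6 = 42)
B(6)*(144/z(-12, 6)) + K = 17*(144/(6 - 12)) + 42 = 17*(144/(-6)) + 42 = 17*(144*(-1/6)) + 42 = 17*(-24) + 42 = -408 + 42 = -366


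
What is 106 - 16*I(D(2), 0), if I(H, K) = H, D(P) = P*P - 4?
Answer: 106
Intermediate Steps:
D(P) = -4 + P**2 (D(P) = P**2 - 4 = -4 + P**2)
106 - 16*I(D(2), 0) = 106 - 16*(-4 + 2**2) = 106 - 16*(-4 + 4) = 106 - 16*0 = 106 + 0 = 106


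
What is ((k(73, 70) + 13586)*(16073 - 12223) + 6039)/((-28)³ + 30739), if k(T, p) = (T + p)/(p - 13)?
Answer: 2982342473/500859 ≈ 5954.5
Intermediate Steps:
k(T, p) = (T + p)/(-13 + p)
((k(73, 70) + 13586)*(16073 - 12223) + 6039)/((-28)³ + 30739) = (((73 + 70)/(-13 + 70) + 13586)*(16073 - 12223) + 6039)/((-28)³ + 30739) = ((143/57 + 13586)*3850 + 6039)/(-21952 + 30739) = (((1/57)*143 + 13586)*3850 + 6039)/8787 = ((143/57 + 13586)*3850 + 6039)*(1/8787) = ((774545/57)*3850 + 6039)*(1/8787) = (2981998250/57 + 6039)*(1/8787) = (2982342473/57)*(1/8787) = 2982342473/500859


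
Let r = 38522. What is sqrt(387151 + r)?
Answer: 3*sqrt(47297) ≈ 652.44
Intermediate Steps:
sqrt(387151 + r) = sqrt(387151 + 38522) = sqrt(425673) = 3*sqrt(47297)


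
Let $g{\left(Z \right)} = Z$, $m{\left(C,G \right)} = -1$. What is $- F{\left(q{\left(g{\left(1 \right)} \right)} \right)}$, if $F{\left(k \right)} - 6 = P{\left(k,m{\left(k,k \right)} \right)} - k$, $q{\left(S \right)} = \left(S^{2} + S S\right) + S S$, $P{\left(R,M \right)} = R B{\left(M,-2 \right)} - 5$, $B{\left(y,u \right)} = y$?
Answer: $5$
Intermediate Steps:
$P{\left(R,M \right)} = -5 + M R$ ($P{\left(R,M \right)} = R M - 5 = M R - 5 = -5 + M R$)
$q{\left(S \right)} = 3 S^{2}$ ($q{\left(S \right)} = \left(S^{2} + S^{2}\right) + S^{2} = 2 S^{2} + S^{2} = 3 S^{2}$)
$F{\left(k \right)} = 1 - 2 k$ ($F{\left(k \right)} = 6 - \left(5 + 2 k\right) = 1 - 2 k$)
$- F{\left(q{\left(g{\left(1 \right)} \right)} \right)} = - (1 - 2 \cdot 3 \cdot 1^{2}) = - (1 - 2 \cdot 3 \cdot 1) = - (1 - 6) = \left(-1\right) \left(-5\right) = 5$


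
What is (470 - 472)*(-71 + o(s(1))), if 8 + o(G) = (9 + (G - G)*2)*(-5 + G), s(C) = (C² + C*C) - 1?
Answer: 230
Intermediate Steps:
s(C) = -1 + 2*C² (s(C) = (C² + C²) - 1 = 2*C² - 1 = -1 + 2*C²)
o(G) = -53 + 9*G (o(G) = -8 + (9 + (G - G)*2)*(-5 + G) = -8 + (9 + 0*2)*(-5 + G) = -8 + (9 + 0)*(-5 + G) = -8 + 9*(-5 + G) = -8 + (-45 + 9*G) = -53 + 9*G)
(470 - 472)*(-71 + o(s(1))) = (470 - 472)*(-71 + (-53 + 9*(-1 + 2*1²))) = -2*(-71 + (-53 + 9*(-1 + 2*1))) = -2*(-71 + (-53 + 9*(-1 + 2))) = -2*(-71 + (-53 + 9*1)) = -2*(-71 + (-53 + 9)) = -2*(-71 - 44) = -2*(-115) = 230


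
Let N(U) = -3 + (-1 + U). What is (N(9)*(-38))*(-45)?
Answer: 8550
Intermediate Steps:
N(U) = -4 + U
(N(9)*(-38))*(-45) = ((-4 + 9)*(-38))*(-45) = (5*(-38))*(-45) = -190*(-45) = 8550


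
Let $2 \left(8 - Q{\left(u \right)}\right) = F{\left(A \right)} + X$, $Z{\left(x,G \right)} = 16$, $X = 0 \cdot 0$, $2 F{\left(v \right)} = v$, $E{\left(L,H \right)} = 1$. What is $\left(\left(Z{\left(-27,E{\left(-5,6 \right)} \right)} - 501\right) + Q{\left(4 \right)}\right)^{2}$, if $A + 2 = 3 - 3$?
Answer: $\frac{908209}{4} \approx 2.2705 \cdot 10^{5}$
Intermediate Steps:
$A = -2$ ($A = -2 + \left(3 - 3\right) = -2 + 0 = -2$)
$F{\left(v \right)} = \frac{v}{2}$
$X = 0$
$Q{\left(u \right)} = \frac{17}{2}$ ($Q{\left(u \right)} = 8 - \frac{\frac{1}{2} \left(-2\right) + 0}{2} = 8 - \frac{-1 + 0}{2} = 8 - - \frac{1}{2} = 8 + \frac{1}{2} = \frac{17}{2}$)
$\left(\left(Z{\left(-27,E{\left(-5,6 \right)} \right)} - 501\right) + Q{\left(4 \right)}\right)^{2} = \left(\left(16 - 501\right) + \frac{17}{2}\right)^{2} = \left(-485 + \frac{17}{2}\right)^{2} = \left(- \frac{953}{2}\right)^{2} = \frac{908209}{4}$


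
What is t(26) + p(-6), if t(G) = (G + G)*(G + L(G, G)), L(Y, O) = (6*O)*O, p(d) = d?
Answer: 212258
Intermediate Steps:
L(Y, O) = 6*O**2
t(G) = 2*G*(G + 6*G**2) (t(G) = (G + G)*(G + 6*G**2) = (2*G)*(G + 6*G**2) = 2*G*(G + 6*G**2))
t(26) + p(-6) = 26**2*(2 + 12*26) - 6 = 676*(2 + 312) - 6 = 676*314 - 6 = 212264 - 6 = 212258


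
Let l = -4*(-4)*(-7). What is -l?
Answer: 112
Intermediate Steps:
l = -112 (l = 16*(-7) = -112)
-l = -1*(-112) = 112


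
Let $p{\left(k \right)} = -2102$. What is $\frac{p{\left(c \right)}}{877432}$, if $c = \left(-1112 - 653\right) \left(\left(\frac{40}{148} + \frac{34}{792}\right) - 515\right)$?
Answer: $- \frac{1051}{438716} \approx -0.0023956$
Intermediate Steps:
$c = \frac{13310202115}{14652}$ ($c = - 1765 \left(\left(40 \cdot \frac{1}{148} + 34 \cdot \frac{1}{792}\right) - 515\right) = - 1765 \left(\left(\frac{10}{37} + \frac{17}{396}\right) - 515\right) = - 1765 \left(\frac{4589}{14652} - 515\right) = \left(-1765\right) \left(- \frac{7541191}{14652}\right) = \frac{13310202115}{14652} \approx 9.0842 \cdot 10^{5}$)
$\frac{p{\left(c \right)}}{877432} = - \frac{2102}{877432} = \left(-2102\right) \frac{1}{877432} = - \frac{1051}{438716}$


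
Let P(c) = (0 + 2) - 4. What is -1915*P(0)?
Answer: 3830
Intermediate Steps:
P(c) = -2 (P(c) = 2 - 4 = -2)
-1915*P(0) = -1915*(-2) = 3830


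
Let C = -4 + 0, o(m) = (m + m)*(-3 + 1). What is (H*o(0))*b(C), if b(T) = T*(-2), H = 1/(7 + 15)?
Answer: 0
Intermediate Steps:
o(m) = -4*m (o(m) = (2*m)*(-2) = -4*m)
C = -4
H = 1/22 ≈ 0.045455
b(T) = -2*T
(H*o(0))*b(C) = ((-4*0)/22)*(-2*(-4)) = ((1/22)*0)*8 = 0*8 = 0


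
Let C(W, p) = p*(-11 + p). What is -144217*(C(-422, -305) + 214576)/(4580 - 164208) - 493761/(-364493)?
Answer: 4086454740336186/14545822151 ≈ 2.8094e+5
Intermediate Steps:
-144217*(C(-422, -305) + 214576)/(4580 - 164208) - 493761/(-364493) = -144217*(-305*(-11 - 305) + 214576)/(4580 - 164208) - 493761/(-364493) = -144217/((-159628/(-305*(-316) + 214576))) - 493761*(-1/364493) = -144217/((-159628/(96380 + 214576))) + 493761/364493 = -144217/((-159628/310956)) + 493761/364493 = -144217/((-159628*1/310956)) + 493761/364493 = -144217/(-39907/77739) + 493761/364493 = -144217*(-77739/39907) + 493761/364493 = 11211285363/39907 + 493761/364493 = 4086454740336186/14545822151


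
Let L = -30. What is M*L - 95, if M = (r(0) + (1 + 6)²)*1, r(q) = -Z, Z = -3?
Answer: -1655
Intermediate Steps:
r(q) = 3 (r(q) = -1*(-3) = 3)
M = 52 (M = (3 + (1 + 6)²)*1 = (3 + 7²)*1 = (3 + 49)*1 = 52*1 = 52)
M*L - 95 = 52*(-30) - 95 = -1560 - 95 = -1655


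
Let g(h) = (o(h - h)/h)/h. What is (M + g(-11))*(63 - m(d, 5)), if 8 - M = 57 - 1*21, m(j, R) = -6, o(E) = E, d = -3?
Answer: -1932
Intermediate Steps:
M = -28 (M = 8 - (57 - 1*21) = 8 - (57 - 21) = 8 - 1*36 = 8 - 36 = -28)
g(h) = 0 (g(h) = ((h - h)/h)/h = (0/h)/h = 0/h = 0)
(M + g(-11))*(63 - m(d, 5)) = (-28 + 0)*(63 - 1*(-6)) = -28*(63 + 6) = -28*69 = -1932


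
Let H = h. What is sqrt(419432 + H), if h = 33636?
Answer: 2*sqrt(113267) ≈ 673.10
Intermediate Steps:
H = 33636
sqrt(419432 + H) = sqrt(419432 + 33636) = sqrt(453068) = 2*sqrt(113267)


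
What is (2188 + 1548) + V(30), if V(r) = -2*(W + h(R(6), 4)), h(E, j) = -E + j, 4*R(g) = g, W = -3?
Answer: 3737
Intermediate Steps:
R(g) = g/4
h(E, j) = j - E
V(r) = 1 (V(r) = -2*(-3 + (4 - 6/4)) = -2*(-3 + (4 - 1*3/2)) = -2*(-3 + (4 - 3/2)) = -2*(-3 + 5/2) = -2*(-1/2) = 1)
(2188 + 1548) + V(30) = (2188 + 1548) + 1 = 3736 + 1 = 3737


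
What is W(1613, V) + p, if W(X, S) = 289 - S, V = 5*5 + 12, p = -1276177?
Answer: -1275925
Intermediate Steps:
V = 37 (V = 25 + 12 = 37)
W(1613, V) + p = (289 - 1*37) - 1276177 = (289 - 37) - 1276177 = 252 - 1276177 = -1275925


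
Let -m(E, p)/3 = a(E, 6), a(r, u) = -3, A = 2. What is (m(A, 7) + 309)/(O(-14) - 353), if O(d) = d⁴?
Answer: 318/38063 ≈ 0.0083546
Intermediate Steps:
m(E, p) = 9 (m(E, p) = -3*(-3) = 9)
(m(A, 7) + 309)/(O(-14) - 353) = (9 + 309)/((-14)⁴ - 353) = 318/(38416 - 353) = 318/38063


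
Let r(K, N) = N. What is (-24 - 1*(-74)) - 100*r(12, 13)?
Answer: -1250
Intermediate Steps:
(-24 - 1*(-74)) - 100*r(12, 13) = (-24 - 1*(-74)) - 100*13 = (-24 + 74) - 1300 = 50 - 1300 = -1250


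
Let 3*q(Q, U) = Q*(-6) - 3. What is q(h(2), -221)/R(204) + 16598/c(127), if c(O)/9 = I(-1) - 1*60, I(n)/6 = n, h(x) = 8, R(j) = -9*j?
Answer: -33185/1188 ≈ -27.934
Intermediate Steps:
I(n) = 6*n
c(O) = -594 (c(O) = 9*(6*(-1) - 1*60) = 9*(-6 - 60) = 9*(-66) = -594)
q(Q, U) = -1 - 2*Q (q(Q, U) = (Q*(-6) - 3)/3 = (-6*Q - 3)/3 = (-3 - 6*Q)/3 = -1 - 2*Q)
q(h(2), -221)/R(204) + 16598/c(127) = (-1 - 2*8)/((-9*204)) + 16598/(-594) = (-1 - 16)/(-1836) + 16598*(-1/594) = -17*(-1/1836) - 8299/297 = 1/108 - 8299/297 = -33185/1188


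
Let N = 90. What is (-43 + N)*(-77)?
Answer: -3619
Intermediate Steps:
(-43 + N)*(-77) = (-43 + 90)*(-77) = 47*(-77) = -3619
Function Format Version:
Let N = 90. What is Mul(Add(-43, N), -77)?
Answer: -3619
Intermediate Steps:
Mul(Add(-43, N), -77) = Mul(Add(-43, 90), -77) = Mul(47, -77) = -3619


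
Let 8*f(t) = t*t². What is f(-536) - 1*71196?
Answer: -19320028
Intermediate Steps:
f(t) = t³/8 (f(t) = (t*t²)/8 = t³/8)
f(-536) - 1*71196 = (⅛)*(-536)³ - 1*71196 = (⅛)*(-153990656) - 71196 = -19248832 - 71196 = -19320028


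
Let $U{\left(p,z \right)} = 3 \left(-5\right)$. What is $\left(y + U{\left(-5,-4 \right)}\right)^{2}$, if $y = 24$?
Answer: $81$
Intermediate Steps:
$U{\left(p,z \right)} = -15$
$\left(y + U{\left(-5,-4 \right)}\right)^{2} = \left(24 - 15\right)^{2} = 9^{2} = 81$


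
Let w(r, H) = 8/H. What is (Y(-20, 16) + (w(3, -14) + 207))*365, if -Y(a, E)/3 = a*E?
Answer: 2980225/7 ≈ 4.2575e+5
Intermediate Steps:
Y(a, E) = -3*E*a (Y(a, E) = -3*a*E = -3*E*a)
(Y(-20, 16) + (w(3, -14) + 207))*365 = (-3*16*(-20) + (8/(-14) + 207))*365 = (960 + (8*(-1/14) + 207))*365 = (960 + (-4/7 + 207))*365 = (960 + 1445/7)*365 = (8165/7)*365 = 2980225/7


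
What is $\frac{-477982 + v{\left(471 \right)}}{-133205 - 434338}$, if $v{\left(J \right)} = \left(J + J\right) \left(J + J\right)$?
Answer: $- \frac{409382}{567543} \approx -0.72132$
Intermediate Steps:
$v{\left(J \right)} = 4 J^{2}$ ($v{\left(J \right)} = 2 J 2 J = 4 J^{2}$)
$\frac{-477982 + v{\left(471 \right)}}{-133205 - 434338} = \frac{-477982 + 4 \cdot 471^{2}}{-133205 - 434338} = \frac{-477982 + 4 \cdot 221841}{-567543} = \left(-477982 + 887364\right) \left(- \frac{1}{567543}\right) = 409382 \left(- \frac{1}{567543}\right) = - \frac{409382}{567543}$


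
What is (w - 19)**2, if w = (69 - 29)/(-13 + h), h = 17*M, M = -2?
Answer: 870489/2209 ≈ 394.06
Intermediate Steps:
h = -34 (h = 17*(-2) = -34)
w = -40/47 (w = (69 - 29)/(-13 - 34) = 40/(-47) = 40*(-1/47) = -40/47 ≈ -0.85106)
(w - 19)**2 = (-40/47 - 19)**2 = (-933/47)**2 = 870489/2209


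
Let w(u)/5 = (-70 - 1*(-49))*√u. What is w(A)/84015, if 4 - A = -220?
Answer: -28*√14/5601 ≈ -0.018705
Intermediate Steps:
A = 224 (A = 4 - 1*(-220) = 4 + 220 = 224)
w(u) = -105*√u (w(u) = 5*((-70 - 1*(-49))*√u) = 5*((-70 + 49)*√u) = 5*(-21*√u) = -105*√u)
w(A)/84015 = -420*√14/84015 = -420*√14*(1/84015) = -28*√14/5601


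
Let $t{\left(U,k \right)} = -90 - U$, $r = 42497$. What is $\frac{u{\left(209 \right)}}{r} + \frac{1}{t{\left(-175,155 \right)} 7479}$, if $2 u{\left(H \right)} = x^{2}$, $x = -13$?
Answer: $\frac{8270833}{4156304670} \approx 0.0019899$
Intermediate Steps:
$u{\left(H \right)} = \frac{169}{2}$ ($u{\left(H \right)} = \frac{\left(-13\right)^{2}}{2} = \frac{1}{2} \cdot 169 = \frac{169}{2}$)
$\frac{u{\left(209 \right)}}{r} + \frac{1}{t{\left(-175,155 \right)} 7479} = \frac{169}{2 \cdot 42497} + \frac{1}{\left(-90 - -175\right) 7479} = \frac{169}{2} \cdot \frac{1}{42497} + \frac{1}{-90 + 175} \cdot \frac{1}{7479} = \frac{13}{6538} + \frac{1}{85} \cdot \frac{1}{7479} = \frac{13}{6538} + \frac{1}{635715} = \frac{8270833}{4156304670}$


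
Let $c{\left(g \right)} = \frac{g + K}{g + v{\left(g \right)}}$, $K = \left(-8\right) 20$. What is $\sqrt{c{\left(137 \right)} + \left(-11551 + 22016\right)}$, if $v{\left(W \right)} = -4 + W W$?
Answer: $\frac{3 \sqrt{415443712346}}{18902} \approx 102.3$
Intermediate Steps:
$K = -160$
$v{\left(W \right)} = -4 + W^{2}$
$c{\left(g \right)} = \frac{-160 + g}{-4 + g + g^{2}}$ ($c{\left(g \right)} = \frac{g - 160}{g + \left(-4 + g^{2}\right)} = \frac{-160 + g}{-4 + g + g^{2}}$)
$\sqrt{c{\left(137 \right)} + \left(-11551 + 22016\right)} = \sqrt{\frac{-160 + 137}{-4 + 137 + 137^{2}} + \left(-11551 + 22016\right)} = \sqrt{\frac{1}{-4 + 137 + 18769} \left(-23\right) + 10465} = \sqrt{\frac{1}{18902} \left(-23\right) + 10465} = \sqrt{- \frac{23}{18902} + 10465} = \sqrt{\frac{197809407}{18902}} = \frac{3 \sqrt{415443712346}}{18902}$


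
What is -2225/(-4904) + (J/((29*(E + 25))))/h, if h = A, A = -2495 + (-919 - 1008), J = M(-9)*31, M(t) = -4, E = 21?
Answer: 3281441849/7232110248 ≈ 0.45373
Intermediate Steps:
J = -124 (J = -4*31 = -124)
A = -4422 (A = -2495 - 1927 = -4422)
h = -4422
-2225/(-4904) + (J/((29*(E + 25))))/h = -2225/(-4904) - 124*1/(29*(21 + 25))/(-4422) = -2225*(-1/4904) - 124/(29*46)*(-1/4422) = 2225/4904 - 124/1334*(-1/4422) = 2225/4904 - 124*1/1334*(-1/4422) = 2225/4904 - 62/667*(-1/4422) = 2225/4904 + 31/1474737 = 3281441849/7232110248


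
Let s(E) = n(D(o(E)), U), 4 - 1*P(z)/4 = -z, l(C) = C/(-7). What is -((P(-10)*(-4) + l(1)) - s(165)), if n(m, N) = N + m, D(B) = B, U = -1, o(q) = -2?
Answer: -692/7 ≈ -98.857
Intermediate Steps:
l(C) = -C/7 (l(C) = C*(-⅐) = -C/7)
P(z) = 16 + 4*z (P(z) = 16 - (-4)*z = 16 + 4*z)
s(E) = -3 (s(E) = -1 - 2 = -3)
-((P(-10)*(-4) + l(1)) - s(165)) = -(((16 + 4*(-10))*(-4) - ⅐*1) - 1*(-3)) = -(((16 - 40)*(-4) - ⅐) + 3) = -((-24*(-4) - ⅐) + 3) = -((96 - ⅐) + 3) = -(671/7 + 3) = -1*692/7 = -692/7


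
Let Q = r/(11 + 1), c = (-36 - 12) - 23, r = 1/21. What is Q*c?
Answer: -71/252 ≈ -0.28175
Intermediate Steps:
r = 1/21 ≈ 0.047619
c = -71 (c = -48 - 23 = -71)
Q = 1/252 (Q = 1/(21*(11 + 1)) = (1/21)/12 = (1/21)*(1/12) = 1/252 ≈ 0.0039683)
Q*c = (1/252)*(-71) = -71/252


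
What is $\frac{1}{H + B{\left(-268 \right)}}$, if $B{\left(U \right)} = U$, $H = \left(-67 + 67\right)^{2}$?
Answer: $- \frac{1}{268} \approx -0.0037313$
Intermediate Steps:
$H = 0$ ($H = 0^{2} = 0$)
$\frac{1}{H + B{\left(-268 \right)}} = \frac{1}{0 - 268} = \frac{1}{-268} = - \frac{1}{268}$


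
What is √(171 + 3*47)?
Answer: 2*√78 ≈ 17.664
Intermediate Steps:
√(171 + 3*47) = √(171 + 141) = √312 = 2*√78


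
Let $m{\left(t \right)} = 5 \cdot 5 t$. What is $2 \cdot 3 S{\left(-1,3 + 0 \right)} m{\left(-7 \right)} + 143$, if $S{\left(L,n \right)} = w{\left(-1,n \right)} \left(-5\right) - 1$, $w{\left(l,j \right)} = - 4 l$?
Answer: $22193$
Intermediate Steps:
$S{\left(L,n \right)} = -21$ ($S{\left(L,n \right)} = \left(-4\right) \left(-1\right) \left(-5\right) - 1 = 4 \left(-5\right) - 1 = -20 - 1 = -21$)
$m{\left(t \right)} = 25 t$
$2 \cdot 3 S{\left(-1,3 + 0 \right)} m{\left(-7 \right)} + 143 = 2 \cdot 3 \left(-21\right) 25 \left(-7\right) + 143 = 6 \left(-21\right) \left(-175\right) + 143 = \left(-126\right) \left(-175\right) + 143 = 22050 + 143 = 22193$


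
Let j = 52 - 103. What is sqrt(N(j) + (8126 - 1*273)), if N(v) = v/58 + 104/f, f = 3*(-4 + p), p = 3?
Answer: sqrt(236681238)/174 ≈ 88.416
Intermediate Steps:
f = -3 (f = 3*(-4 + 3) = 3*(-1) = -3)
j = -51
N(v) = -104/3 + v/58 (N(v) = v/58 + 104/(-3) = v*(1/58) + 104*(-1/3) = v/58 - 104/3 = -104/3 + v/58)
sqrt(N(j) + (8126 - 1*273)) = sqrt((-104/3 + (1/58)*(-51)) + (8126 - 1*273)) = sqrt((-104/3 - 51/58) + (8126 - 273)) = sqrt(-6185/174 + 7853) = sqrt(1360237/174) = sqrt(236681238)/174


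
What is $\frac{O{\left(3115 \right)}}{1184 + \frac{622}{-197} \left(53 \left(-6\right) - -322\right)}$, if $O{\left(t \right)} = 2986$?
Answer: $\frac{294121}{115380} \approx 2.5491$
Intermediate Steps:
$\frac{O{\left(3115 \right)}}{1184 + \frac{622}{-197} \left(53 \left(-6\right) - -322\right)} = \frac{2986}{1184 + \frac{622}{-197} \left(53 \left(-6\right) - -322\right)} = \frac{2986}{1184 + 622 \left(- \frac{1}{197}\right) \left(-318 + 322\right)} = \frac{2986}{1184 - \frac{2488}{197}} = \frac{2986}{\frac{230760}{197}} = 2986 \cdot \frac{197}{230760} = \frac{294121}{115380}$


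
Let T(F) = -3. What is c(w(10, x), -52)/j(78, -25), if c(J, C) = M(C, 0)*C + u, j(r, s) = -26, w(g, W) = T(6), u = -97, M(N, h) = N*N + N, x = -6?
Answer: 138001/26 ≈ 5307.7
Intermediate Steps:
M(N, h) = N + N² (M(N, h) = N² + N = N + N²)
w(g, W) = -3
c(J, C) = -97 + C²*(1 + C) (c(J, C) = (C*(1 + C))*C - 97 = C²*(1 + C) - 97 = -97 + C²*(1 + C))
c(w(10, x), -52)/j(78, -25) = (-97 + (-52)²*(1 - 52))/(-26) = (-97 + 2704*(-51))*(-1/26) = (-97 - 137904)*(-1/26) = -138001*(-1/26) = 138001/26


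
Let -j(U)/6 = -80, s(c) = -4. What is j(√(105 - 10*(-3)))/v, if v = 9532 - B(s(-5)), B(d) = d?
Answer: 15/298 ≈ 0.050336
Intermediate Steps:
j(U) = 480 (j(U) = -6*(-80) = 480)
v = 9536 (v = 9532 - 1*(-4) = 9532 + 4 = 9536)
j(√(105 - 10*(-3)))/v = 480/9536 = 480*(1/9536) = 15/298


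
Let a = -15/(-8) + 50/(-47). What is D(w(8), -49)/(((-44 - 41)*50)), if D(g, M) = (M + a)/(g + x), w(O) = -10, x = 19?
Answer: 18119/14382000 ≈ 0.0012598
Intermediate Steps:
a = 305/376 (a = -15*(-⅛) + 50*(-1/47) = 15/8 - 50/47 = 305/376 ≈ 0.81117)
D(g, M) = (305/376 + M)/(19 + g) (D(g, M) = (M + 305/376)/(g + 19) = (305/376 + M)/(19 + g))
D(w(8), -49)/(((-44 - 41)*50)) = ((305/376 - 49)/(19 - 10))/(((-44 - 41)*50)) = (-18119/376/9)/((-85*50)) = ((⅑)*(-18119/376))/(-4250) = -18119/3384*(-1/4250) = 18119/14382000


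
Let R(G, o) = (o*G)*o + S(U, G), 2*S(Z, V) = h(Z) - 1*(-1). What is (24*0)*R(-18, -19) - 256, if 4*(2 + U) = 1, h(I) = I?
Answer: -256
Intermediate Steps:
U = -7/4 (U = -2 + (¼)*1 = -2 + ¼ = -7/4 ≈ -1.7500)
S(Z, V) = ½ + Z/2 (S(Z, V) = (Z - 1*(-1))/2 = (Z + 1)/2 = (1 + Z)/2 = ½ + Z/2)
R(G, o) = -3/8 + G*o² (R(G, o) = (o*G)*o + (½ + (½)*(-7/4)) = (G*o)*o + (½ - 7/8) = G*o² - 3/8 = -3/8 + G*o²)
(24*0)*R(-18, -19) - 256 = (24*0)*(-3/8 - 18*(-19)²) - 256 = 0*(-3/8 - 18*361) - 256 = 0*(-3/8 - 6498) - 256 = 0*(-51987/8) - 256 = 0 - 256 = -256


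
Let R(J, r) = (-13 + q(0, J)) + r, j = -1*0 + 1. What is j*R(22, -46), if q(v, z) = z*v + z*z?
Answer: 425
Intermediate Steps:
q(v, z) = z² + v*z (q(v, z) = v*z + z² = z² + v*z)
j = 1 (j = 0 + 1 = 1)
R(J, r) = -13 + r + J² (R(J, r) = (-13 + J*(0 + J)) + r = (-13 + J*J) + r = (-13 + J²) + r = -13 + r + J²)
j*R(22, -46) = 1*(-13 - 46 + 22²) = 1*(-13 - 46 + 484) = 1*425 = 425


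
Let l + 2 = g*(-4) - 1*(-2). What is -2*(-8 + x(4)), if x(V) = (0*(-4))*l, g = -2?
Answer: 16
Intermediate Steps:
l = 8 (l = -2 + (-2*(-4) - 1*(-2)) = -2 + (8 + 2) = -2 + 10 = 8)
x(V) = 0 (x(V) = (0*(-4))*8 = 0*8 = 0)
-2*(-8 + x(4)) = -2*(-8 + 0) = -2*(-8) = 16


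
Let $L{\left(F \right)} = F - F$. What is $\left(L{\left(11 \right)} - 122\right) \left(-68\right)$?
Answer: $8296$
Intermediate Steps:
$L{\left(F \right)} = 0$
$\left(L{\left(11 \right)} - 122\right) \left(-68\right) = \left(0 - 122\right) \left(-68\right) = \left(-122\right) \left(-68\right) = 8296$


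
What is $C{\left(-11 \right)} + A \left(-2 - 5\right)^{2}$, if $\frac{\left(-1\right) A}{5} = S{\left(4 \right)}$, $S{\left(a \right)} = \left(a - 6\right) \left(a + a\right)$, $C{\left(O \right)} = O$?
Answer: $3909$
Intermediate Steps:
$S{\left(a \right)} = 2 a \left(-6 + a\right)$ ($S{\left(a \right)} = \left(-6 + a\right) 2 a = 2 a \left(-6 + a\right)$)
$A = 80$ ($A = - 5 \cdot 2 \cdot 4 \left(-6 + 4\right) = - 5 \cdot 2 \cdot 4 \left(-2\right) = \left(-5\right) \left(-16\right) = 80$)
$C{\left(-11 \right)} + A \left(-2 - 5\right)^{2} = -11 + 80 \left(-2 - 5\right)^{2} = -11 + 80 \left(-7\right)^{2} = -11 + 80 \cdot 49 = -11 + 3920 = 3909$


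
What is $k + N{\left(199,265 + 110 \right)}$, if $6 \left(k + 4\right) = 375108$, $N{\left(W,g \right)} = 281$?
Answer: $62795$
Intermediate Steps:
$k = 62514$ ($k = -4 + \frac{1}{6} \cdot 375108 = -4 + 62518 = 62514$)
$k + N{\left(199,265 + 110 \right)} = 62514 + 281 = 62795$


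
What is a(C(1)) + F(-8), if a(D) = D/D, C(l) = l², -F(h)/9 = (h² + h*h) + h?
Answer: -1079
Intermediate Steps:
F(h) = -18*h² - 9*h (F(h) = -9*((h² + h*h) + h) = -9*((h² + h²) + h) = -9*(2*h² + h) = -9*(h + 2*h²) = -18*h² - 9*h)
a(D) = 1
a(C(1)) + F(-8) = 1 - 9*(-8)*(1 + 2*(-8)) = 1 - 9*(-8)*(1 - 16) = 1 - 9*(-8)*(-15) = 1 - 1080 = -1079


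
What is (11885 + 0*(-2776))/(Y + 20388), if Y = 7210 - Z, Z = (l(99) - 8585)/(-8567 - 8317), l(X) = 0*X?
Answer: 200666340/465956047 ≈ 0.43066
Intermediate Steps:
l(X) = 0
Z = 8585/16884 (Z = (0 - 8585)/(-8567 - 8317) = -8585/(-16884) = -8585*(-1/16884) = 8585/16884 ≈ 0.50847)
Y = 121725055/16884 (Y = 7210 - 1*8585/16884 = 7210 - 8585/16884 = 121725055/16884 ≈ 7209.5)
(11885 + 0*(-2776))/(Y + 20388) = (11885 + 0*(-2776))/(121725055/16884 + 20388) = (11885 + 0)/(465956047/16884) = 11885*(16884/465956047) = 200666340/465956047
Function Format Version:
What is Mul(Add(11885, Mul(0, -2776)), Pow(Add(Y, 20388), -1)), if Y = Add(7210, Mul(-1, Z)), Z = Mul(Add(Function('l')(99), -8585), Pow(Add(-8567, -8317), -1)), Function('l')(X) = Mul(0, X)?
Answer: Rational(200666340, 465956047) ≈ 0.43066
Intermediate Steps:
Function('l')(X) = 0
Z = Rational(8585, 16884) (Z = Mul(Add(0, -8585), Pow(Add(-8567, -8317), -1)) = Mul(-8585, Pow(-16884, -1)) = Mul(-8585, Rational(-1, 16884)) = Rational(8585, 16884) ≈ 0.50847)
Y = Rational(121725055, 16884) (Y = Add(7210, Mul(-1, Rational(8585, 16884))) = Add(7210, Rational(-8585, 16884)) = Rational(121725055, 16884) ≈ 7209.5)
Mul(Add(11885, Mul(0, -2776)), Pow(Add(Y, 20388), -1)) = Mul(Add(11885, Mul(0, -2776)), Pow(Add(Rational(121725055, 16884), 20388), -1)) = Mul(Add(11885, 0), Pow(Rational(465956047, 16884), -1)) = Mul(11885, Rational(16884, 465956047)) = Rational(200666340, 465956047)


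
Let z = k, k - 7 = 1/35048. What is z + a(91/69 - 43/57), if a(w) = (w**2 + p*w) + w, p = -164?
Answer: -5101380936583/60237733608 ≈ -84.688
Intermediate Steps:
k = 245337/35048 (k = 7 + 1/35048 = 245337/35048 ≈ 7.0000)
a(w) = w**2 - 163*w (a(w) = (w**2 - 164*w) + w = w**2 - 163*w)
z = 245337/35048 ≈ 7.0000
z + a(91/69 - 43/57) = 245337/35048 + (91/69 - 43/57)*(-163 + (91/69 - 43/57)) = 245337/35048 + 740*(-163 + 740/1311)/1311 = 245337/35048 + (740/1311)*(-212953/1311) = 245337/35048 - 157585220/1718721 = -5101380936583/60237733608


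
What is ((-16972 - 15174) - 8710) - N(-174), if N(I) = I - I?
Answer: -40856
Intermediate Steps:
N(I) = 0
((-16972 - 15174) - 8710) - N(-174) = ((-16972 - 15174) - 8710) - 1*0 = (-32146 - 8710) + 0 = -40856 + 0 = -40856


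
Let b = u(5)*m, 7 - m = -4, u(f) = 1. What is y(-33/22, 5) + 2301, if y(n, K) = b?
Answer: 2312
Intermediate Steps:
m = 11 (m = 7 - 1*(-4) = 7 + 4 = 11)
b = 11 (b = 1*11 = 11)
y(n, K) = 11
y(-33/22, 5) + 2301 = 11 + 2301 = 2312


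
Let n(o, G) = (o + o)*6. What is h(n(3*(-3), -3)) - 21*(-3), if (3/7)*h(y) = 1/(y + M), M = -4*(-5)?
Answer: 16625/264 ≈ 62.974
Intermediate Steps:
n(o, G) = 12*o (n(o, G) = (2*o)*6 = 12*o)
M = 20
h(y) = 7/(3*(20 + y)) (h(y) = 7/(3*(y + 20)) = 7/(3*(20 + y)))
h(n(3*(-3), -3)) - 21*(-3) = 7/(3*(20 + 12*(3*(-3)))) - 21*(-3) = 7/(3*(20 + 12*(-9))) + 63 = 7/(3*(20 - 108)) + 63 = (7/3)/(-88) + 63 = (7/3)*(-1/88) + 63 = -7/264 + 63 = 16625/264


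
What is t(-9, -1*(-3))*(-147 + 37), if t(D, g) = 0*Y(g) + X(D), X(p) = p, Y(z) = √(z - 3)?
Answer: 990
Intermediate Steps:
Y(z) = √(-3 + z)
t(D, g) = D (t(D, g) = 0*√(-3 + g) + D = 0 + D = D)
t(-9, -1*(-3))*(-147 + 37) = -9*(-147 + 37) = -9*(-110) = 990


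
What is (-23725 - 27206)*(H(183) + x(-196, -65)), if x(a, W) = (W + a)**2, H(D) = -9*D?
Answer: -3385587294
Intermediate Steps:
(-23725 - 27206)*(H(183) + x(-196, -65)) = (-23725 - 27206)*(-9*183 + (-65 - 196)**2) = -50931*(-1647 + (-261)**2) = -50931*(-1647 + 68121) = -50931*66474 = -3385587294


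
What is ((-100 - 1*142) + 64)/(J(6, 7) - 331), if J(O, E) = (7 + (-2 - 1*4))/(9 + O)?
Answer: 1335/2482 ≈ 0.53787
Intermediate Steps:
J(O, E) = 1/(9 + O) (J(O, E) = (7 + (-2 - 4))/(9 + O) = (7 - 6)/(9 + O) = 1/(9 + O))
((-100 - 1*142) + 64)/(J(6, 7) - 331) = ((-100 - 1*142) + 64)/(1/(9 + 6) - 331) = ((-100 - 142) + 64)/(1/15 - 331) = (-242 + 64)/(1/15 - 331) = -178/(-4964/15) = -178*(-15/4964) = 1335/2482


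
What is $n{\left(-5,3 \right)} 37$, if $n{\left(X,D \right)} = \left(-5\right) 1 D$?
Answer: $-555$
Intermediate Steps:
$n{\left(X,D \right)} = - 5 D$
$n{\left(-5,3 \right)} 37 = \left(-5\right) 3 \cdot 37 = \left(-15\right) 37 = -555$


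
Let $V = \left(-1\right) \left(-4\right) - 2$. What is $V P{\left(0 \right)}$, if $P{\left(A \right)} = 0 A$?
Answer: $0$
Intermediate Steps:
$P{\left(A \right)} = 0$
$V = 2$ ($V = 4 - 2 = 2$)
$V P{\left(0 \right)} = 2 \cdot 0 = 0$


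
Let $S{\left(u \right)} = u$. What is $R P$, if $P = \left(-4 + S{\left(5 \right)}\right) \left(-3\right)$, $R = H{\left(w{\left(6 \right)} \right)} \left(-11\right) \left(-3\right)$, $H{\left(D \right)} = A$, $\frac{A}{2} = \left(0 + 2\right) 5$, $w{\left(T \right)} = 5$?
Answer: $-1980$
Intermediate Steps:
$A = 20$ ($A = 2 \left(0 + 2\right) 5 = 2 \cdot 2 \cdot 5 = 2 \cdot 10 = 20$)
$H{\left(D \right)} = 20$
$R = 660$ ($R = 20 \left(-11\right) \left(-3\right) = \left(-220\right) \left(-3\right) = 660$)
$P = -3$ ($P = \left(-4 + 5\right) \left(-3\right) = 1 \left(-3\right) = -3$)
$R P = 660 \left(-3\right) = -1980$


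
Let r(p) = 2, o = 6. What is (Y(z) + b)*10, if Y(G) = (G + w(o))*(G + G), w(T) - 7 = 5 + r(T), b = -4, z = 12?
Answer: 6200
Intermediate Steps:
w(T) = 14 (w(T) = 7 + (5 + 2) = 7 + 7 = 14)
Y(G) = 2*G*(14 + G) (Y(G) = (G + 14)*(G + G) = (14 + G)*(2*G) = 2*G*(14 + G))
(Y(z) + b)*10 = (2*12*(14 + 12) - 4)*10 = (2*12*26 - 4)*10 = (624 - 4)*10 = 620*10 = 6200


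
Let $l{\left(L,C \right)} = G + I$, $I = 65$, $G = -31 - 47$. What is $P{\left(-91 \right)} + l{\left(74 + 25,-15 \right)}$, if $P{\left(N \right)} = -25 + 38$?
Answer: $0$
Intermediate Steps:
$G = -78$
$l{\left(L,C \right)} = -13$ ($l{\left(L,C \right)} = -78 + 65 = -13$)
$P{\left(N \right)} = 13$
$P{\left(-91 \right)} + l{\left(74 + 25,-15 \right)} = 13 - 13 = 0$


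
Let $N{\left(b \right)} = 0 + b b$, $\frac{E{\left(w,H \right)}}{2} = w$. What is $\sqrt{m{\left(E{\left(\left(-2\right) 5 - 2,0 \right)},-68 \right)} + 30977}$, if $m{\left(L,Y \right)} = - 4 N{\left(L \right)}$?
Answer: $\sqrt{28673} \approx 169.33$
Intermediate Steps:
$E{\left(w,H \right)} = 2 w$
$N{\left(b \right)} = b^{2}$ ($N{\left(b \right)} = 0 + b^{2} = b^{2}$)
$m{\left(L,Y \right)} = - 4 L^{2}$
$\sqrt{m{\left(E{\left(\left(-2\right) 5 - 2,0 \right)},-68 \right)} + 30977} = \sqrt{- 4 \left(2 \left(\left(-2\right) 5 - 2\right)\right)^{2} + 30977} = \sqrt{- 4 \left(2 \left(-10 - 2\right)\right)^{2} + 30977} = \sqrt{- 4 \left(2 \left(-12\right)\right)^{2} + 30977} = \sqrt{- 4 \left(-24\right)^{2} + 30977} = \sqrt{\left(-4\right) 576 + 30977} = \sqrt{-2304 + 30977} = \sqrt{28673}$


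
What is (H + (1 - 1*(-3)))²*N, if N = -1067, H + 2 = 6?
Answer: -68288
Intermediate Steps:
H = 4 (H = -2 + 6 = 4)
(H + (1 - 1*(-3)))²*N = (4 + (1 - 1*(-3)))²*(-1067) = (4 + (1 + 3))²*(-1067) = (4 + 4)²*(-1067) = 8²*(-1067) = 64*(-1067) = -68288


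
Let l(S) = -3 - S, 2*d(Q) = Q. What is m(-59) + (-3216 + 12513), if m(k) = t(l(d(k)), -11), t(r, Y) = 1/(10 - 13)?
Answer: 27890/3 ≈ 9296.7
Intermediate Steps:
d(Q) = Q/2
t(r, Y) = -⅓ (t(r, Y) = 1/(-3) = -⅓)
m(k) = -⅓
m(-59) + (-3216 + 12513) = -⅓ + (-3216 + 12513) = -⅓ + 9297 = 27890/3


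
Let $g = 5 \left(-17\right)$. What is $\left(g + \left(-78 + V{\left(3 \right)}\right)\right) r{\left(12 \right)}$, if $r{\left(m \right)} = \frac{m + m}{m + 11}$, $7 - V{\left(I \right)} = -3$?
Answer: $- \frac{3672}{23} \approx -159.65$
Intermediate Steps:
$V{\left(I \right)} = 10$ ($V{\left(I \right)} = 7 - -3 = 7 + 3 = 10$)
$r{\left(m \right)} = \frac{2 m}{11 + m}$
$g = -85$
$\left(g + \left(-78 + V{\left(3 \right)}\right)\right) r{\left(12 \right)} = \left(-85 + \left(-78 + 10\right)\right) 2 \cdot 12 \frac{1}{11 + 12} = \left(-85 - 68\right) 2 \cdot 12 \cdot \frac{1}{23} = - 153 \cdot 2 \cdot 12 \cdot \frac{1}{23} = \left(-153\right) \frac{24}{23} = - \frac{3672}{23}$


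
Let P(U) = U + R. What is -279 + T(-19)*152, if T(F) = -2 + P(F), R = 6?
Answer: -2559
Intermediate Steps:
P(U) = 6 + U (P(U) = U + 6 = 6 + U)
T(F) = 4 + F (T(F) = -2 + (6 + F) = 4 + F)
-279 + T(-19)*152 = -279 + (4 - 19)*152 = -279 - 15*152 = -279 - 2280 = -2559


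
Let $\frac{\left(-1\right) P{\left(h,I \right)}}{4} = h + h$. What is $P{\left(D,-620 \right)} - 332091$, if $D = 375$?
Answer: $-335091$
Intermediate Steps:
$P{\left(h,I \right)} = - 8 h$ ($P{\left(h,I \right)} = - 4 \left(h + h\right) = - 4 \cdot 2 h = - 8 h$)
$P{\left(D,-620 \right)} - 332091 = \left(-8\right) 375 - 332091 = -3000 - 332091 = -335091$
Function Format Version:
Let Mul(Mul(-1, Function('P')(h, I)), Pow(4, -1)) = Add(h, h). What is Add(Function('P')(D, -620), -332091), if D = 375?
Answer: -335091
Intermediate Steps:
Function('P')(h, I) = Mul(-8, h) (Function('P')(h, I) = Mul(-4, Add(h, h)) = Mul(-4, Mul(2, h)) = Mul(-8, h))
Add(Function('P')(D, -620), -332091) = Add(Mul(-8, 375), -332091) = Add(-3000, -332091) = -335091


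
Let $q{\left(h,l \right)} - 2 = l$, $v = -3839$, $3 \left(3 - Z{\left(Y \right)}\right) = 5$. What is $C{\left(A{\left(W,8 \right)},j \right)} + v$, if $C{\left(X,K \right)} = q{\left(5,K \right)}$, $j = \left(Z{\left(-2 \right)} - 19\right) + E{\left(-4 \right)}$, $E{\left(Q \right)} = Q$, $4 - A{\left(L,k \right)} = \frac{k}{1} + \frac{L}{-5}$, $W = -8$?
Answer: $- \frac{11576}{3} \approx -3858.7$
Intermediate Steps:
$A{\left(L,k \right)} = 4 - k + \frac{L}{5}$ ($A{\left(L,k \right)} = 4 - \left(\frac{k}{1} + \frac{L}{-5}\right) = 4 - \left(k 1 + L \left(- \frac{1}{5}\right)\right) = 4 - \left(k - \frac{L}{5}\right) = 4 + \left(- k + \frac{L}{5}\right) = 4 - k + \frac{L}{5}$)
$Z{\left(Y \right)} = \frac{4}{3}$ ($Z{\left(Y \right)} = 3 - \frac{5}{3} = \frac{4}{3}$)
$q{\left(h,l \right)} = 2 + l$
$j = - \frac{65}{3}$ ($j = \left(\frac{4}{3} - 19\right) - 4 = - \frac{53}{3} - 4 = - \frac{65}{3} \approx -21.667$)
$C{\left(X,K \right)} = 2 + K$
$C{\left(A{\left(W,8 \right)},j \right)} + v = \left(2 - \frac{65}{3}\right) - 3839 = - \frac{59}{3} - 3839 = - \frac{11576}{3}$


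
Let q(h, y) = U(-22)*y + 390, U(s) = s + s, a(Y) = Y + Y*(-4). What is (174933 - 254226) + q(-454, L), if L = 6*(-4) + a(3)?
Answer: -77451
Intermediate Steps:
a(Y) = -3*Y (a(Y) = Y - 4*Y = -3*Y)
L = -33 (L = 6*(-4) - 3*3 = -24 - 9 = -33)
U(s) = 2*s
q(h, y) = 390 - 44*y (q(h, y) = (2*(-22))*y + 390 = -44*y + 390 = 390 - 44*y)
(174933 - 254226) + q(-454, L) = (174933 - 254226) + (390 - 44*(-33)) = -79293 + (390 + 1452) = -79293 + 1842 = -77451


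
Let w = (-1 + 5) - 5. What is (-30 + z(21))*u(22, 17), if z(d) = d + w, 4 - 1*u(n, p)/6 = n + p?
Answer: 2100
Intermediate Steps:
w = -1 (w = 4 - 5 = -1)
u(n, p) = 24 - 6*n - 6*p (u(n, p) = 24 - 6*(n + p) = 24 + (-6*n - 6*p) = 24 - 6*n - 6*p)
z(d) = -1 + d (z(d) = d - 1 = -1 + d)
(-30 + z(21))*u(22, 17) = (-30 + (-1 + 21))*(24 - 6*22 - 6*17) = (-30 + 20)*(24 - 132 - 102) = -10*(-210) = 2100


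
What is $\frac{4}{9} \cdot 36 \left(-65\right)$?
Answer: $-1040$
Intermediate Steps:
$\frac{4}{9} \cdot 36 \left(-65\right) = 4 \cdot \frac{1}{9} \left(-2340\right) = \frac{4}{9} \left(-2340\right) = -1040$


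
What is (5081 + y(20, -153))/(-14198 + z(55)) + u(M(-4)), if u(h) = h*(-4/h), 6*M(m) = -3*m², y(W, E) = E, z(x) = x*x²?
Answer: -603780/152177 ≈ -3.9676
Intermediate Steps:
z(x) = x³
M(m) = -m²/2 (M(m) = (-3*m²)/6 = -m²/2)
u(h) = -4
(5081 + y(20, -153))/(-14198 + z(55)) + u(M(-4)) = (5081 - 153)/(-14198 + 55³) - 4 = 4928/(-14198 + 166375) - 4 = 4928/152177 - 4 = -603780/152177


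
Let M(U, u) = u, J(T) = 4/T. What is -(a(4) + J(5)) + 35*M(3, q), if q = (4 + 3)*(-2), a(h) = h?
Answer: -2474/5 ≈ -494.80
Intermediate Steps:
q = -14 (q = 7*(-2) = -14)
-(a(4) + J(5)) + 35*M(3, q) = -(4 + 4/5) + 35*(-14) = -(4 + 4*(⅕)) - 490 = -(4 + ⅘) - 490 = -1*24/5 - 490 = -24/5 - 490 = -2474/5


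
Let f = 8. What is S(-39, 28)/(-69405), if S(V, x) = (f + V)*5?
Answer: 31/13881 ≈ 0.0022333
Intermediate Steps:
S(V, x) = 40 + 5*V (S(V, x) = (8 + V)*5 = 40 + 5*V)
S(-39, 28)/(-69405) = (40 + 5*(-39))/(-69405) = (40 - 195)*(-1/69405) = -155*(-1/69405) = 31/13881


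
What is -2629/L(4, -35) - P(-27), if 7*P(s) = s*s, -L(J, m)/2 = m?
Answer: -1417/10 ≈ -141.70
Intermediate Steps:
L(J, m) = -2*m
P(s) = s²/7 (P(s) = (s*s)/7 = s²/7)
-2629/L(4, -35) - P(-27) = -2629/((-2*(-35))) - (-27)²/7 = -2629/70 - 729/7 = -1417/10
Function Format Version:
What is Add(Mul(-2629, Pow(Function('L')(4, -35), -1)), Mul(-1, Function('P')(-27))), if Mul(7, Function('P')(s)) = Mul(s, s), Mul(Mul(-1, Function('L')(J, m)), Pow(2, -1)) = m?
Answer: Rational(-1417, 10) ≈ -141.70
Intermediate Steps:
Function('L')(J, m) = Mul(-2, m)
Function('P')(s) = Mul(Rational(1, 7), Pow(s, 2)) (Function('P')(s) = Mul(Rational(1, 7), Mul(s, s)) = Mul(Rational(1, 7), Pow(s, 2)))
Add(Mul(-2629, Pow(Function('L')(4, -35), -1)), Mul(-1, Function('P')(-27))) = Add(Mul(-2629, Pow(Mul(-2, -35), -1)), Mul(-1, Mul(Rational(1, 7), Pow(-27, 2)))) = Add(Mul(-2629, Pow(70, -1)), Mul(-1, Mul(Rational(1, 7), 729))) = Add(Mul(-2629, Rational(1, 70)), Mul(-1, Rational(729, 7))) = Add(Rational(-2629, 70), Rational(-729, 7)) = Rational(-1417, 10)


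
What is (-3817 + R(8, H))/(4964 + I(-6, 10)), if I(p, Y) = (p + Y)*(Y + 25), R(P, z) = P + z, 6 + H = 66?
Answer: -3749/5104 ≈ -0.73452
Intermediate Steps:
H = 60 (H = -6 + 66 = 60)
I(p, Y) = (25 + Y)*(Y + p) (I(p, Y) = (Y + p)*(25 + Y) = (25 + Y)*(Y + p))
(-3817 + R(8, H))/(4964 + I(-6, 10)) = (-3817 + (8 + 60))/(4964 + (10² + 25*10 + 25*(-6) + 10*(-6))) = (-3817 + 68)/(4964 + (100 + 250 - 150 - 60)) = -3749/(4964 + 140) = -3749/5104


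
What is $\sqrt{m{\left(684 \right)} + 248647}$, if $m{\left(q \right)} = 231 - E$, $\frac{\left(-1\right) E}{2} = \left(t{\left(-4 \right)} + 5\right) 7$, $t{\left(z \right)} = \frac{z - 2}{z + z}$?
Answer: $\frac{\sqrt{995834}}{2} \approx 498.96$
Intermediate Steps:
$t{\left(z \right)} = \frac{-2 + z}{2 z}$
$E = - \frac{161}{2}$ ($E = - 2 \left(\frac{-2 - 4}{2 \left(-4\right)} + 5\right) 7 = - 2 \left(\frac{1}{2} \left(- \frac{1}{4}\right) \left(-6\right) + 5\right) 7 = - 2 \left(\frac{3}{4} + 5\right) 7 = - 2 \cdot \frac{23}{4} \cdot 7 = \left(-2\right) \frac{161}{4} = - \frac{161}{2} \approx -80.5$)
$m{\left(q \right)} = \frac{623}{2}$ ($m{\left(q \right)} = 231 - - \frac{161}{2} = 231 + \frac{161}{2} = \frac{623}{2}$)
$\sqrt{m{\left(684 \right)} + 248647} = \sqrt{\frac{623}{2} + 248647} = \sqrt{\frac{497917}{2}} = \frac{\sqrt{995834}}{2}$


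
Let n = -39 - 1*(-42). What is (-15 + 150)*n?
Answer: 405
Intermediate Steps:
n = 3 (n = -39 + 42 = 3)
(-15 + 150)*n = (-15 + 150)*3 = 135*3 = 405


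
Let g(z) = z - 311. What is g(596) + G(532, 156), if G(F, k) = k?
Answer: 441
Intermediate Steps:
g(z) = -311 + z
g(596) + G(532, 156) = (-311 + 596) + 156 = 285 + 156 = 441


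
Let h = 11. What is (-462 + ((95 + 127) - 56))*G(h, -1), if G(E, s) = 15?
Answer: -4440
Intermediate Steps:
(-462 + ((95 + 127) - 56))*G(h, -1) = (-462 + ((95 + 127) - 56))*15 = (-462 + (222 - 56))*15 = (-462 + 166)*15 = -296*15 = -4440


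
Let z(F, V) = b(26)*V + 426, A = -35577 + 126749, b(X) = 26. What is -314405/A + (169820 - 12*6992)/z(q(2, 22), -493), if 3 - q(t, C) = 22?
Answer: -1466155039/141225428 ≈ -10.382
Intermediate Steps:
q(t, C) = -19 (q(t, C) = 3 - 1*22 = 3 - 22 = -19)
A = 91172
z(F, V) = 426 + 26*V (z(F, V) = 26*V + 426 = 426 + 26*V)
-314405/A + (169820 - 12*6992)/z(q(2, 22), -493) = -314405/91172 + (169820 - 12*6992)/(426 + 26*(-493)) = -314405*1/91172 + (169820 - 1*83904)/(426 - 12818) = -314405/91172 + (169820 - 83904)/(-12392) = -314405/91172 + 85916*(-1/12392) = -314405/91172 - 21479/3098 = -1466155039/141225428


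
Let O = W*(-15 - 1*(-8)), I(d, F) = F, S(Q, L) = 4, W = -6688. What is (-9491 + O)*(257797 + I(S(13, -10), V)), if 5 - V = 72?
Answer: 9619772250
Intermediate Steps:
V = -67 (V = 5 - 1*72 = 5 - 72 = -67)
O = 46816 (O = -6688*(-15 - 1*(-8)) = -6688*(-15 + 8) = -6688*(-7) = 46816)
(-9491 + O)*(257797 + I(S(13, -10), V)) = (-9491 + 46816)*(257797 - 67) = 37325*257730 = 9619772250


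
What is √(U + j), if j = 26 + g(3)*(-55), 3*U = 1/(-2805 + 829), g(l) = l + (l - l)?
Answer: I*√1221157626/2964 ≈ 11.79*I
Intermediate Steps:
g(l) = l (g(l) = l + 0 = l)
U = -1/5928 (U = 1/(3*(-2805 + 829)) = (⅓)/(-1976) = (⅓)*(-1/1976) = -1/5928 ≈ -0.00016869)
j = -139 (j = 26 + 3*(-55) = 26 - 165 = -139)
√(U + j) = √(-1/5928 - 139) = √(-823993/5928) = I*√1221157626/2964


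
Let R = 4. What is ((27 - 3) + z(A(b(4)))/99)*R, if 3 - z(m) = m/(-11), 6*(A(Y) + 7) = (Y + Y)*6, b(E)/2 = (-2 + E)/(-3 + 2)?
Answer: 11624/121 ≈ 96.066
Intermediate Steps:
b(E) = 4 - 2*E (b(E) = 2*((-2 + E)/(-3 + 2)) = 2*((-2 + E)/(-1)) = 2*((-2 + E)*(-1)) = 2*(2 - E) = 4 - 2*E)
A(Y) = -7 + 2*Y (A(Y) = -7 + ((Y + Y)*6)/6 = -7 + ((2*Y)*6)/6 = -7 + (12*Y)/6 = -7 + 2*Y)
z(m) = 3 + m/11 (z(m) = 3 - m/(-11) = 3 - m*(-1)/11 = 3 - (-1)*m/11 = 3 + m/11)
((27 - 3) + z(A(b(4)))/99)*R = ((27 - 3) + (3 + (-7 + 2*(4 - 2*4))/11)/99)*4 = (24 + (3 + (-7 + 2*(4 - 8))/11)*(1/99))*4 = (24 + (3 + (-7 + 2*(-4))/11)*(1/99))*4 = (24 + (3 + (-7 - 8)/11)*(1/99))*4 = (24 + (3 + (1/11)*(-15))*(1/99))*4 = (24 + (3 - 15/11)*(1/99))*4 = (24 + (18/11)*(1/99))*4 = (24 + 2/121)*4 = (2906/121)*4 = 11624/121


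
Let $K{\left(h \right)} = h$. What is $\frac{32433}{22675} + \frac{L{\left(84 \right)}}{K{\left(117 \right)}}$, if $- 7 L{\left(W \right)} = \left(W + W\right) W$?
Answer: $- \frac{4657571}{294775} \approx -15.8$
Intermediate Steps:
$L{\left(W \right)} = - \frac{2 W^{2}}{7}$ ($L{\left(W \right)} = - \frac{\left(W + W\right) W}{7} = - \frac{2 W W}{7} = - \frac{2 W^{2}}{7}$)
$\frac{32433}{22675} + \frac{L{\left(84 \right)}}{K{\left(117 \right)}} = \frac{32433}{22675} + \frac{\left(- \frac{2}{7}\right) 84^{2}}{117} = 32433 \cdot \frac{1}{22675} + \left(- \frac{2}{7}\right) 7056 \cdot \frac{1}{117} = \frac{32433}{22675} - \frac{224}{13} = - \frac{4657571}{294775}$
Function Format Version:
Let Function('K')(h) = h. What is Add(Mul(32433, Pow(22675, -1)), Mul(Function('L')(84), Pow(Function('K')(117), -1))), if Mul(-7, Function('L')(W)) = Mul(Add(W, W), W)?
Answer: Rational(-4657571, 294775) ≈ -15.800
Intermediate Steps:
Function('L')(W) = Mul(Rational(-2, 7), Pow(W, 2)) (Function('L')(W) = Mul(Rational(-1, 7), Mul(Add(W, W), W)) = Mul(Rational(-1, 7), Mul(Mul(2, W), W)) = Mul(Rational(-1, 7), Mul(2, Pow(W, 2))) = Mul(Rational(-2, 7), Pow(W, 2)))
Add(Mul(32433, Pow(22675, -1)), Mul(Function('L')(84), Pow(Function('K')(117), -1))) = Add(Mul(32433, Pow(22675, -1)), Mul(Mul(Rational(-2, 7), Pow(84, 2)), Pow(117, -1))) = Add(Mul(32433, Rational(1, 22675)), Mul(Mul(Rational(-2, 7), 7056), Rational(1, 117))) = Add(Rational(32433, 22675), Mul(-2016, Rational(1, 117))) = Add(Rational(32433, 22675), Rational(-224, 13)) = Rational(-4657571, 294775)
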